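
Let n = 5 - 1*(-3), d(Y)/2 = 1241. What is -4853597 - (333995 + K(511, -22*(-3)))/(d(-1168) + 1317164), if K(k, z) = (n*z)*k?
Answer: -6405030470465/1319646 ≈ -4.8536e+6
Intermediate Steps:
d(Y) = 2482 (d(Y) = 2*1241 = 2482)
n = 8 (n = 5 + 3 = 8)
K(k, z) = 8*k*z (K(k, z) = (8*z)*k = 8*k*z)
-4853597 - (333995 + K(511, -22*(-3)))/(d(-1168) + 1317164) = -4853597 - (333995 + 8*511*(-22*(-3)))/(2482 + 1317164) = -4853597 - (333995 + 8*511*66)/1319646 = -4853597 - (333995 + 269808)/1319646 = -4853597 - 603803/1319646 = -6405030470465/1319646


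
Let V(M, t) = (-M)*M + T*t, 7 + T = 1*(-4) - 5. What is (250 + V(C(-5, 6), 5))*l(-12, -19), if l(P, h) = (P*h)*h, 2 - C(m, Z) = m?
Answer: -524172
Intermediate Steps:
T = -16 (T = -7 + (1*(-4) - 5) = -7 + (-4 - 5) = -7 - 9 = -16)
C(m, Z) = 2 - m
l(P, h) = P*h**2
V(M, t) = -M**2 - 16*t (V(M, t) = (-M)*M - 16*t = -M**2 - 16*t)
(250 + V(C(-5, 6), 5))*l(-12, -19) = (250 + (-(2 - 1*(-5))**2 - 16*5))*(-12*(-19)**2) = (250 + (-(2 + 5)**2 - 80))*(-12*361) = (250 + (-1*7**2 - 80))*(-4332) = (250 + (-1*49 - 80))*(-4332) = (250 + (-49 - 80))*(-4332) = (250 - 129)*(-4332) = 121*(-4332) = -524172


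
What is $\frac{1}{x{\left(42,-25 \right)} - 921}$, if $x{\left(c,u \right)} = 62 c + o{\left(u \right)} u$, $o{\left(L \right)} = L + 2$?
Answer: $\frac{1}{2258} \approx 0.00044287$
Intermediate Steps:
$o{\left(L \right)} = 2 + L$
$x{\left(c,u \right)} = 62 c + u \left(2 + u\right)$ ($x{\left(c,u \right)} = 62 c + \left(2 + u\right) u = 62 c + u \left(2 + u\right)$)
$\frac{1}{x{\left(42,-25 \right)} - 921} = \frac{1}{\left(62 \cdot 42 - 25 \left(2 - 25\right)\right) - 921} = \frac{1}{\left(2604 - -575\right) - 921} = \frac{1}{\left(2604 + 575\right) - 921} = \frac{1}{3179 - 921} = \frac{1}{2258}$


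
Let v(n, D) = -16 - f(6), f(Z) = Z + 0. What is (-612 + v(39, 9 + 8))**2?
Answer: 401956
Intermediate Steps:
f(Z) = Z
v(n, D) = -22 (v(n, D) = -16 - 1*6 = -16 - 6 = -22)
(-612 + v(39, 9 + 8))**2 = (-612 - 22)**2 = (-634)**2 = 401956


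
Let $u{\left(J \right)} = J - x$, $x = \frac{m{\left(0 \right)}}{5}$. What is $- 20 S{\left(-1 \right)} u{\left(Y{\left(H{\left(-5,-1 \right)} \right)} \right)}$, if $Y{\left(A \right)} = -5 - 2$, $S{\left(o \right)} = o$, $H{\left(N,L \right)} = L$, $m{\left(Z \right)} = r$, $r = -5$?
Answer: $-120$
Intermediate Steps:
$m{\left(Z \right)} = -5$
$Y{\left(A \right)} = -7$ ($Y{\left(A \right)} = -5 - 2 = -7$)
$x = -1$ ($x = - \frac{5}{5} = \left(-5\right) \frac{1}{5} = -1$)
$u{\left(J \right)} = 1 + J$ ($u{\left(J \right)} = J - -1 = J + 1 = 1 + J$)
$- 20 S{\left(-1 \right)} u{\left(Y{\left(H{\left(-5,-1 \right)} \right)} \right)} = \left(-20\right) \left(-1\right) \left(1 - 7\right) = 20 \left(-6\right) = -120$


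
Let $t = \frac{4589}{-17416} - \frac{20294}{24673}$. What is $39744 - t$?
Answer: $\frac{17078660912893}{429704968} \approx 39745.0$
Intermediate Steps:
$t = - \frac{466664701}{429704968}$ ($t = 4589 \left(- \frac{1}{17416}\right) - \frac{20294}{24673} = - \frac{4589}{17416} - \frac{20294}{24673} = - \frac{466664701}{429704968} \approx -1.086$)
$39744 - t = 39744 - - \frac{466664701}{429704968} = 39744 + \frac{466664701}{429704968} = \frac{17078660912893}{429704968}$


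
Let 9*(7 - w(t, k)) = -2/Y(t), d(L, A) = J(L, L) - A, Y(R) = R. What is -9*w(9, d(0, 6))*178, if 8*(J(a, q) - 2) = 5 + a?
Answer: -101282/9 ≈ -11254.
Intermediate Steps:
J(a, q) = 21/8 + a/8 (J(a, q) = 2 + (5 + a)/8 = 2 + (5/8 + a/8) = 21/8 + a/8)
d(L, A) = 21/8 - A + L/8 (d(L, A) = (21/8 + L/8) - A = 21/8 - A + L/8)
w(t, k) = 7 + 2/(9*t) (w(t, k) = 7 - (-2)/(9*(1*t)) = 7 - (-2)/(9*t) = 7 + 2/(9*t))
-9*w(9, d(0, 6))*178 = -9*(7 + (2/9)/9)*178 = -9*(7 + (2/9)*(⅑))*178 = -9*(7 + 2/81)*178 = -9*569/81*178 = -569/9*178 = -101282/9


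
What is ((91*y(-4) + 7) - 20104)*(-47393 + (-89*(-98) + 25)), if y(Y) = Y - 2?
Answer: 797769378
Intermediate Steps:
y(Y) = -2 + Y
((91*y(-4) + 7) - 20104)*(-47393 + (-89*(-98) + 25)) = ((91*(-2 - 4) + 7) - 20104)*(-47393 + (-89*(-98) + 25)) = ((91*(-6) + 7) - 20104)*(-47393 + (8722 + 25)) = ((-546 + 7) - 20104)*(-47393 + 8747) = (-539 - 20104)*(-38646) = -20643*(-38646) = 797769378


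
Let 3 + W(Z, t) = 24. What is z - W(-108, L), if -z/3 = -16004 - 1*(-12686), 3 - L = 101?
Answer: 9933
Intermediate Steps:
L = -98 (L = 3 - 1*101 = 3 - 101 = -98)
z = 9954 (z = -3*(-16004 - 1*(-12686)) = -3*(-16004 + 12686) = -3*(-3318) = 9954)
W(Z, t) = 21 (W(Z, t) = -3 + 24 = 21)
z - W(-108, L) = 9954 - 1*21 = 9954 - 21 = 9933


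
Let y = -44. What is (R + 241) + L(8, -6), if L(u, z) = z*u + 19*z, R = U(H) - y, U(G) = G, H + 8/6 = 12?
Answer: 401/3 ≈ 133.67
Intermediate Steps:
H = 32/3 (H = -4/3 + 12 = 32/3 ≈ 10.667)
R = 164/3 (R = 32/3 - 1*(-44) = 32/3 + 44 = 164/3 ≈ 54.667)
L(u, z) = 19*z + u*z (L(u, z) = u*z + 19*z = 19*z + u*z)
(R + 241) + L(8, -6) = (164/3 + 241) - 6*(19 + 8) = 887/3 - 6*27 = 887/3 - 162 = 401/3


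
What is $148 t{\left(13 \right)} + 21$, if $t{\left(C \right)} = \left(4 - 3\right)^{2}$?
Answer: $169$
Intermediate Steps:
$t{\left(C \right)} = 1$ ($t{\left(C \right)} = 1^{2} = 1$)
$148 t{\left(13 \right)} + 21 = 148 \cdot 1 + 21 = 148 + 21 = 169$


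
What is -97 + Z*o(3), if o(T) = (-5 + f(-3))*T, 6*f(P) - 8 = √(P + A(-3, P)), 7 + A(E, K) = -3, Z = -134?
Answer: 1377 - 67*I*√13 ≈ 1377.0 - 241.57*I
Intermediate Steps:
A(E, K) = -10 (A(E, K) = -7 - 3 = -10)
f(P) = 4/3 + √(-10 + P)/6 (f(P) = 4/3 + √(P - 10)/6 = 4/3 + √(-10 + P)/6)
o(T) = T*(-11/3 + I*√13/6) (o(T) = (-5 + (4/3 + √(-10 - 3)/6))*T = (-5 + (4/3 + √(-13)/6))*T = (-5 + (4/3 + (I*√13)/6))*T = (-5 + (4/3 + I*√13/6))*T = (-11/3 + I*√13/6)*T = T*(-11/3 + I*√13/6))
-97 + Z*o(3) = -97 - 67*3*(-22 + I*√13)/3 = -97 - 134*(-11 + I*√13/2) = -97 + (1474 - 67*I*√13) = 1377 - 67*I*√13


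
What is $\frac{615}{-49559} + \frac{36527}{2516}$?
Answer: $\frac{1808694253}{124690444} \approx 14.505$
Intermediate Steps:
$\frac{615}{-49559} + \frac{36527}{2516} = 615 \left(- \frac{1}{49559}\right) + 36527 \cdot \frac{1}{2516} = - \frac{615}{49559} + \frac{36527}{2516} = \frac{1808694253}{124690444}$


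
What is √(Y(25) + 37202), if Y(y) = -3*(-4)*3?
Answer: √37238 ≈ 192.97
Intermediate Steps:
Y(y) = 36 (Y(y) = 12*3 = 36)
√(Y(25) + 37202) = √(36 + 37202) = √37238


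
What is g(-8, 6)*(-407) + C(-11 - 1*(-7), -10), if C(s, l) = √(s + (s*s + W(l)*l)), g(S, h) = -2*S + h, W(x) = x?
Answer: -8954 + 4*√7 ≈ -8943.4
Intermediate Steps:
g(S, h) = h - 2*S
C(s, l) = √(s + l² + s²) (C(s, l) = √(s + (s*s + l*l)) = √(s + (s² + l²)) = √(s + (l² + s²)) = √(s + l² + s²))
g(-8, 6)*(-407) + C(-11 - 1*(-7), -10) = (6 - 2*(-8))*(-407) + √((-11 - 1*(-7)) + (-10)² + (-11 - 1*(-7))²) = (6 + 16)*(-407) + √((-11 + 7) + 100 + (-11 + 7)²) = 22*(-407) + √(-4 + 100 + (-4)²) = -8954 + √(-4 + 100 + 16) = -8954 + √112 = -8954 + 4*√7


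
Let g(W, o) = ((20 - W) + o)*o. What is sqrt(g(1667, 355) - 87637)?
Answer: I*sqrt(546297) ≈ 739.12*I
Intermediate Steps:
g(W, o) = o*(20 + o - W) (g(W, o) = (20 + o - W)*o = o*(20 + o - W))
sqrt(g(1667, 355) - 87637) = sqrt(355*(20 + 355 - 1*1667) - 87637) = sqrt(355*(20 + 355 - 1667) - 87637) = sqrt(355*(-1292) - 87637) = sqrt(-458660 - 87637) = sqrt(-546297) = I*sqrt(546297)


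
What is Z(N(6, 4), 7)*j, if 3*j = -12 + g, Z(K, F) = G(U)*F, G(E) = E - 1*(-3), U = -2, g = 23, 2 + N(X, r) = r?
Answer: 77/3 ≈ 25.667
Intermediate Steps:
N(X, r) = -2 + r
G(E) = 3 + E (G(E) = E + 3 = 3 + E)
Z(K, F) = F (Z(K, F) = (3 - 2)*F = 1*F = F)
j = 11/3 (j = (-12 + 23)/3 = (1/3)*11 = 11/3 ≈ 3.6667)
Z(N(6, 4), 7)*j = 7*(11/3) = 77/3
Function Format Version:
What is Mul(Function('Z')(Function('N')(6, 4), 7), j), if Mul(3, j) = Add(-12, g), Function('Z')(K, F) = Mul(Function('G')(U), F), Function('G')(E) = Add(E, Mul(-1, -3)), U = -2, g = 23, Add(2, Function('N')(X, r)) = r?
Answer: Rational(77, 3) ≈ 25.667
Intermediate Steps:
Function('N')(X, r) = Add(-2, r)
Function('G')(E) = Add(3, E) (Function('G')(E) = Add(E, 3) = Add(3, E))
Function('Z')(K, F) = F (Function('Z')(K, F) = Mul(Add(3, -2), F) = Mul(1, F) = F)
j = Rational(11, 3) (j = Mul(Rational(1, 3), Add(-12, 23)) = Mul(Rational(1, 3), 11) = Rational(11, 3) ≈ 3.6667)
Mul(Function('Z')(Function('N')(6, 4), 7), j) = Mul(7, Rational(11, 3)) = Rational(77, 3)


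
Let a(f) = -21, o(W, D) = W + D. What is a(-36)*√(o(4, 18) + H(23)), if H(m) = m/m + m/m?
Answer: -42*√6 ≈ -102.88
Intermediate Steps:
o(W, D) = D + W
H(m) = 2 (H(m) = 1 + 1 = 2)
a(-36)*√(o(4, 18) + H(23)) = -21*√((18 + 4) + 2) = -21*√(22 + 2) = -42*√6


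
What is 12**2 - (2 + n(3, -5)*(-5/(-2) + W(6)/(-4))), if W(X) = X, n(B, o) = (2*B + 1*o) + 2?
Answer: 139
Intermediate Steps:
n(B, o) = 2 + o + 2*B (n(B, o) = (2*B + o) + 2 = (o + 2*B) + 2 = 2 + o + 2*B)
12**2 - (2 + n(3, -5)*(-5/(-2) + W(6)/(-4))) = 12**2 - (2 + (2 - 5 + 2*3)*(-5/(-2) + 6/(-4))) = 144 - (2 + (2 - 5 + 6)*(-5*(-1/2) + 6*(-1/4))) = 144 - (2 + 3*(5/2 - 3/2)) = 144 - (2 + 3*1) = 144 - (2 + 3) = 144 - 1*5 = 144 - 5 = 139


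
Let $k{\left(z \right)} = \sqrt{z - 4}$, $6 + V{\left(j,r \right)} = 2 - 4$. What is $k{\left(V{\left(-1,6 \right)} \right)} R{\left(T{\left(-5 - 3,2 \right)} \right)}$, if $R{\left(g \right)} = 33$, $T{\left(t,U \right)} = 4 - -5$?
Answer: $66 i \sqrt{3} \approx 114.32 i$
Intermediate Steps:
$V{\left(j,r \right)} = -8$ ($V{\left(j,r \right)} = -6 + \left(2 - 4\right) = -6 - 2 = -8$)
$k{\left(z \right)} = \sqrt{-4 + z}$
$T{\left(t,U \right)} = 9$ ($T{\left(t,U \right)} = 4 + 5 = 9$)
$k{\left(V{\left(-1,6 \right)} \right)} R{\left(T{\left(-5 - 3,2 \right)} \right)} = \sqrt{-4 - 8} \cdot 33 = \sqrt{-12} \cdot 33 = 2 i \sqrt{3} \cdot 33 = 66 i \sqrt{3}$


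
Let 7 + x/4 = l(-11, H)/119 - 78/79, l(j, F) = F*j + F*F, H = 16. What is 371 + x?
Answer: 3212695/9401 ≈ 341.74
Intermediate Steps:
l(j, F) = F**2 + F*j (l(j, F) = F*j + F**2 = F**2 + F*j)
x = -275076/9401 (x = -28 + 4*((16*(16 - 11))/119 - 78/79) = -28 + 4*((16*5)*(1/119) - 78*1/79) = -28 + 4*(80*(1/119) - 78/79) = -28 + 4*(80/119 - 78/79) = -28 + 4*(-2962/9401) = -28 - 11848/9401 = -275076/9401 ≈ -29.260)
371 + x = 371 - 275076/9401 = 3212695/9401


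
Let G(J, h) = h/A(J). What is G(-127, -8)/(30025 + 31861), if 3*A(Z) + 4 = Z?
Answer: 12/4053533 ≈ 2.9604e-6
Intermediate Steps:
A(Z) = -4/3 + Z/3
G(J, h) = h/(-4/3 + J/3)
G(-127, -8)/(30025 + 31861) = (3*(-8)/(-4 - 127))/(30025 + 31861) = (3*(-8)/(-131))/61886 = (3*(-8)*(-1/131))*(1/61886) = (24/131)*(1/61886) = 12/4053533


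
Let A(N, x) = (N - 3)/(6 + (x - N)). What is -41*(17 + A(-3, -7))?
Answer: -574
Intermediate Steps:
A(N, x) = (-3 + N)/(6 + x - N)
-41*(17 + A(-3, -7)) = -41*(17 + (-3 - 3)/(6 - 7 - 1*(-3))) = -41*(17 - 6/(6 - 7 + 3)) = -41*(17 - 6/2) = -41*(17 + (½)*(-6)) = -41*(17 - 3) = -41*14 = -574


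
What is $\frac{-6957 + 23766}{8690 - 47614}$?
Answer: $- \frac{16809}{38924} \approx -0.43184$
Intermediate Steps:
$\frac{-6957 + 23766}{8690 - 47614} = \frac{16809}{-38924} = 16809 \left(- \frac{1}{38924}\right) = - \frac{16809}{38924}$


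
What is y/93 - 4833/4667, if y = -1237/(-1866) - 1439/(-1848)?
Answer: -84818564419/83149922856 ≈ -1.0201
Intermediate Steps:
y = 276175/191576 (y = -1237*(-1/1866) - 1439*(-1/1848) = 1237/1866 + 1439/1848 = 276175/191576 ≈ 1.4416)
y/93 - 4833/4667 = (276175/191576)/93 - 4833/4667 = (276175/191576)*(1/93) - 4833*1/4667 = 276175/17816568 - 4833/4667 = -84818564419/83149922856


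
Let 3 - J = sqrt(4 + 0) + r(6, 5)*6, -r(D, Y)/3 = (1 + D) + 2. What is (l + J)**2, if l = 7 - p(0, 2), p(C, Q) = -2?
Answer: 29584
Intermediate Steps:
r(D, Y) = -9 - 3*D (r(D, Y) = -3*((1 + D) + 2) = -3*(3 + D) = -9 - 3*D)
l = 9 (l = 7 - 1*(-2) = 7 + 2 = 9)
J = 163 (J = 3 - (sqrt(4 + 0) + (-9 - 3*6)*6) = 3 - (sqrt(4) + (-9 - 18)*6) = 3 - (2 - 27*6) = 3 - (2 - 162) = 3 - 1*(-160) = 3 + 160 = 163)
(l + J)**2 = (9 + 163)**2 = 172**2 = 29584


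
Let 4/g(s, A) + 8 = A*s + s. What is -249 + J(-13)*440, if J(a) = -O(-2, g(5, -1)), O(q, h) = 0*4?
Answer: -249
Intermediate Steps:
g(s, A) = 4/(-8 + s + A*s) (g(s, A) = 4/(-8 + (A*s + s)) = 4/(-8 + (s + A*s)) = 4/(-8 + s + A*s))
O(q, h) = 0
J(a) = 0 (J(a) = -1*0 = 0)
-249 + J(-13)*440 = -249 + 0*440 = -249 + 0 = -249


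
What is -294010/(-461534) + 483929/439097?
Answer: 176224298028/101329097399 ≈ 1.7391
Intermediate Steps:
-294010/(-461534) + 483929/439097 = -294010*(-1/461534) + 483929*(1/439097) = 147005/230767 + 483929/439097 = 176224298028/101329097399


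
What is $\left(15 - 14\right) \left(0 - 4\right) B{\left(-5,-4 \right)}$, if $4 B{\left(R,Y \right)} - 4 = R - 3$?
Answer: $4$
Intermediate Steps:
$B{\left(R,Y \right)} = \frac{1}{4} + \frac{R}{4}$ ($B{\left(R,Y \right)} = 1 + \frac{R - 3}{4} = 1 + \frac{-3 + R}{4} = 1 + \left(- \frac{3}{4} + \frac{R}{4}\right) = \frac{1}{4} + \frac{R}{4}$)
$\left(15 - 14\right) \left(0 - 4\right) B{\left(-5,-4 \right)} = \left(15 - 14\right) \left(0 - 4\right) \left(\frac{1}{4} + \frac{1}{4} \left(-5\right)\right) = 1 \left(- 4 \left(\frac{1}{4} - \frac{5}{4}\right)\right) = 1 \left(\left(-4\right) \left(-1\right)\right) = 1 \cdot 4 = 4$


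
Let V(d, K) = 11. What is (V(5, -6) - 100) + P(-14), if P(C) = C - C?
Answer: -89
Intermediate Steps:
P(C) = 0
(V(5, -6) - 100) + P(-14) = (11 - 100) + 0 = -89 + 0 = -89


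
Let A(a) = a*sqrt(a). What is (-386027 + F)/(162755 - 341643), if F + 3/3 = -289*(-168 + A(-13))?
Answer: 84369/44722 - 3757*I*sqrt(13)/178888 ≈ 1.8865 - 0.075724*I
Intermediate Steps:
A(a) = a**(3/2)
F = 48551 + 3757*I*sqrt(13) (F = -1 - 289*(-168 + (-13)**(3/2)) = -1 - 289*(-168 - 13*I*sqrt(13)) = -1 + (48552 + 3757*I*sqrt(13)) = 48551 + 3757*I*sqrt(13) ≈ 48551.0 + 13546.0*I)
(-386027 + F)/(162755 - 341643) = (-386027 + (48551 + 3757*I*sqrt(13)))/(162755 - 341643) = (-337476 + 3757*I*sqrt(13))/(-178888) = (-337476 + 3757*I*sqrt(13))*(-1/178888) = 84369/44722 - 3757*I*sqrt(13)/178888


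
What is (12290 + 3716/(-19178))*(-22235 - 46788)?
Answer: -8134150167896/9589 ≈ -8.4828e+8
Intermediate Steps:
(12290 + 3716/(-19178))*(-22235 - 46788) = (12290 + 3716*(-1/19178))*(-69023) = (12290 - 1858/9589)*(-69023) = (117846952/9589)*(-69023) = -8134150167896/9589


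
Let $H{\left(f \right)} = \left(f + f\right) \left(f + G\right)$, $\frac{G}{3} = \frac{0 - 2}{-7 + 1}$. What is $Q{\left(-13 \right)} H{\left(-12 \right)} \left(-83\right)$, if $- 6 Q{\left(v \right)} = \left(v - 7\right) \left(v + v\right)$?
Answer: $1899040$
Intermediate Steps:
$Q{\left(v \right)} = - \frac{v \left(-7 + v\right)}{3}$ ($Q{\left(v \right)} = - \frac{\left(v - 7\right) \left(v + v\right)}{6} = - \frac{\left(-7 + v\right) 2 v}{6} = - \frac{2 v \left(-7 + v\right)}{6} = - \frac{v \left(-7 + v\right)}{3}$)
$G = 1$ ($G = 3 \frac{0 - 2}{-7 + 1} = 3 \left(- \frac{2}{-6}\right) = 3 \left(\left(-2\right) \left(- \frac{1}{6}\right)\right) = 3 \cdot \frac{1}{3} = 1$)
$H{\left(f \right)} = 2 f \left(1 + f\right)$ ($H{\left(f \right)} = \left(f + f\right) \left(f + 1\right) = 2 f \left(1 + f\right)$)
$Q{\left(-13 \right)} H{\left(-12 \right)} \left(-83\right) = \frac{1}{3} \left(-13\right) \left(7 - -13\right) 2 \left(-12\right) \left(1 - 12\right) \left(-83\right) = \frac{1}{3} \left(-13\right) \left(7 + 13\right) 2 \left(-12\right) \left(-11\right) \left(-83\right) = \frac{1}{3} \left(-13\right) 20 \cdot 264 \left(-83\right) = \left(- \frac{260}{3}\right) 264 \left(-83\right) = \left(-22880\right) \left(-83\right) = 1899040$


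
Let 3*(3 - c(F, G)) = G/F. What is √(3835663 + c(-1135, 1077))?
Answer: 3*√549022360035/1135 ≈ 1958.5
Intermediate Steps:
c(F, G) = 3 - G/(3*F)
√(3835663 + c(-1135, 1077)) = √(3835663 + (3 - ⅓*1077/(-1135))) = √(3835663 + (3 - ⅓*1077*(-1/1135))) = √(3835663 + (3 + 359/1135)) = √(3835663 + 3764/1135) = √(4353481269/1135) = 3*√549022360035/1135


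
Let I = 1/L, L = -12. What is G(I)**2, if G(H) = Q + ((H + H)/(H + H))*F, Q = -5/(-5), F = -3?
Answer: 4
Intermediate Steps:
I = -1/12 (I = 1/(-12) = -1/12 ≈ -0.083333)
Q = 1 (Q = -5*(-1/5) = 1)
G(H) = -2 (G(H) = 1 + ((H + H)/(H + H))*(-3) = 1 + ((2*H)/((2*H)))*(-3) = 1 + ((2*H)*(1/(2*H)))*(-3) = 1 + 1*(-3) = 1 - 3 = -2)
G(I)**2 = (-2)**2 = 4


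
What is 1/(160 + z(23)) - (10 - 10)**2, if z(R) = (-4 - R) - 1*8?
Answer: 1/125 ≈ 0.0080000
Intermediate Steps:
z(R) = -12 - R (z(R) = (-4 - R) - 8 = -12 - R)
1/(160 + z(23)) - (10 - 10)**2 = 1/(160 + (-12 - 1*23)) - (10 - 10)**2 = 1/(160 + (-12 - 23)) - 1*0**2 = 1/(160 - 35) - 1*0 = 1/125 + 0 = 1/125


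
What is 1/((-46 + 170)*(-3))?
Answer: -1/372 ≈ -0.0026882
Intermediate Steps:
1/((-46 + 170)*(-3)) = 1/(124*(-3)) = 1/(-372) = -1/372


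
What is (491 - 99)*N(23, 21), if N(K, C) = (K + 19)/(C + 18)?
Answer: 5488/13 ≈ 422.15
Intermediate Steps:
N(K, C) = (19 + K)/(18 + C)
(491 - 99)*N(23, 21) = (491 - 99)*((19 + 23)/(18 + 21)) = 392*(42/39) = 392*((1/39)*42) = 392*(14/13) = 5488/13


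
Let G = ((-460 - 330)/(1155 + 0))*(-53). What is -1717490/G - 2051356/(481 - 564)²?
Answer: -1375160612027/28844243 ≈ -47675.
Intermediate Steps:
G = 8374/231 (G = -790/1155*(-53) = -790*1/1155*(-53) = -158/231*(-53) = 8374/231 ≈ 36.251)
-1717490/G - 2051356/(481 - 564)² = -1717490/8374/231 - 2051356/(481 - 564)² = -1717490*231/8374 - 2051356/((-83)²) = -198370095/4187 - 2051356/6889 = -1375160612027/28844243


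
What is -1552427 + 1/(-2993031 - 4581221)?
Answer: -11758473309605/7574252 ≈ -1.5524e+6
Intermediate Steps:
-1552427 + 1/(-2993031 - 4581221) = -1552427 + 1/(-7574252) = -1552427 - 1/7574252 = -11758473309605/7574252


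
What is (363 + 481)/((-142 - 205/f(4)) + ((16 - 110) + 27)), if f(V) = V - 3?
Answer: -422/207 ≈ -2.0386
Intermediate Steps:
f(V) = -3 + V
(363 + 481)/((-142 - 205/f(4)) + ((16 - 110) + 27)) = (363 + 481)/((-142 - 205/(-3 + 4)) + ((16 - 110) + 27)) = 844/((-142 - 205/1) + (-94 + 27)) = 844/((-142 - 205) - 67) = 844/(-347 - 67) = 844/(-414) = 844*(-1/414) = -422/207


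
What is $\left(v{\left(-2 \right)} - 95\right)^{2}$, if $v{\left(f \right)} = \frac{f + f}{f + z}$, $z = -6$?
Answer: $\frac{35721}{4} \approx 8930.3$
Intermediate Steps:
$v{\left(f \right)} = \frac{2 f}{-6 + f}$ ($v{\left(f \right)} = \frac{f + f}{f - 6} = \frac{2 f}{-6 + f}$)
$\left(v{\left(-2 \right)} - 95\right)^{2} = \left(2 \left(-2\right) \frac{1}{-6 - 2} - 95\right)^{2} = \left(2 \left(-2\right) \frac{1}{-8} - 95\right)^{2} = \left(2 \left(-2\right) \left(- \frac{1}{8}\right) - 95\right)^{2} = \left(\frac{1}{2} - 95\right)^{2} = \left(- \frac{189}{2}\right)^{2} = \frac{35721}{4}$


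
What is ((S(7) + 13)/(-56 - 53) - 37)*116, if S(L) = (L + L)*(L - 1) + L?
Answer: -479892/109 ≈ -4402.7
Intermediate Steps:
S(L) = L + 2*L*(-1 + L) (S(L) = (2*L)*(-1 + L) + L = 2*L*(-1 + L) + L = L + 2*L*(-1 + L))
((S(7) + 13)/(-56 - 53) - 37)*116 = ((7*(-1 + 2*7) + 13)/(-56 - 53) - 37)*116 = ((7*(-1 + 14) + 13)/(-109) - 37)*116 = ((7*13 + 13)*(-1/109) - 37)*116 = ((91 + 13)*(-1/109) - 37)*116 = (104*(-1/109) - 37)*116 = (-104/109 - 37)*116 = -4137/109*116 = -479892/109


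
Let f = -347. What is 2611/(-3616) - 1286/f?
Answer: 3744159/1254752 ≈ 2.9840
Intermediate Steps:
2611/(-3616) - 1286/f = 2611/(-3616) - 1286/(-347) = 2611*(-1/3616) - 1286*(-1/347) = -2611/3616 + 1286/347 = 3744159/1254752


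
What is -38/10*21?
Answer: -399/5 ≈ -79.800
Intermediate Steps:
-38/10*21 = -38*⅒*21 = -19/5*21 = -399/5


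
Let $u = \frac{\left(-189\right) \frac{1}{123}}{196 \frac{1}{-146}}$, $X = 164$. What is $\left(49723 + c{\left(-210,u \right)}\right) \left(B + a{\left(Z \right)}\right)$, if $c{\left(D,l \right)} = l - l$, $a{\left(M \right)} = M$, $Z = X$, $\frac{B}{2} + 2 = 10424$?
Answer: $1044580784$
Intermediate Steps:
$B = 20844$ ($B = -4 + 2 \cdot 10424 = -4 + 20848 = 20844$)
$Z = 164$
$u = \frac{657}{574}$ ($u = \frac{\left(-189\right) \frac{1}{123}}{196 \left(- \frac{1}{146}\right)} = - \frac{63}{41 \left(- \frac{98}{73}\right)} = \left(- \frac{63}{41}\right) \left(- \frac{73}{98}\right) = \frac{657}{574} \approx 1.1446$)
$c{\left(D,l \right)} = 0$
$\left(49723 + c{\left(-210,u \right)}\right) \left(B + a{\left(Z \right)}\right) = \left(49723 + 0\right) \left(20844 + 164\right) = 49723 \cdot 21008 = 1044580784$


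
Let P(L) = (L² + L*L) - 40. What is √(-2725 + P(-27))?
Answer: I*√1307 ≈ 36.152*I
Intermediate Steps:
P(L) = -40 + 2*L² (P(L) = (L² + L²) - 40 = 2*L² - 40 = -40 + 2*L²)
√(-2725 + P(-27)) = √(-2725 + (-40 + 2*(-27)²)) = √(-2725 + (-40 + 2*729)) = √(-2725 + (-40 + 1458)) = √(-2725 + 1418) = √(-1307) = I*√1307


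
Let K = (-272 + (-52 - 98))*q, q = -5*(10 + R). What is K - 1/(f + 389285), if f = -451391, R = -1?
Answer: 1179392941/62106 ≈ 18990.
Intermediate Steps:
q = -45 (q = -5*(10 - 1) = -5*9 = -45)
K = 18990 (K = (-272 + (-52 - 98))*(-45) = (-272 - 150)*(-45) = -422*(-45) = 18990)
K - 1/(f + 389285) = 18990 - 1/(-451391 + 389285) = 18990 - 1/(-62106) = 18990 - 1*(-1/62106) = 18990 + 1/62106 = 1179392941/62106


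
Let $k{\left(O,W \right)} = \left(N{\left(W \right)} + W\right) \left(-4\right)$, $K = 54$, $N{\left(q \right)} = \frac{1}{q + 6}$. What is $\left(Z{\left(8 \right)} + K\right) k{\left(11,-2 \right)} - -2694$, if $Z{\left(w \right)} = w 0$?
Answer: $3072$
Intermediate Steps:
$N{\left(q \right)} = \frac{1}{6 + q}$
$Z{\left(w \right)} = 0$
$k{\left(O,W \right)} = - 4 W - \frac{4}{6 + W}$ ($k{\left(O,W \right)} = \left(\frac{1}{6 + W} + W\right) \left(-4\right) = \left(W + \frac{1}{6 + W}\right) \left(-4\right) = - 4 W - \frac{4}{6 + W}$)
$\left(Z{\left(8 \right)} + K\right) k{\left(11,-2 \right)} - -2694 = \left(0 + 54\right) \frac{4 \left(-1 - - 2 \left(6 - 2\right)\right)}{6 - 2} - -2694 = 54 \frac{4 \left(-1 - \left(-2\right) 4\right)}{4} + 2694 = 54 \cdot 4 \cdot \frac{1}{4} \left(-1 + 8\right) + 2694 = 54 \cdot 4 \cdot \frac{1}{4} \cdot 7 + 2694 = 54 \cdot 7 + 2694 = 378 + 2694 = 3072$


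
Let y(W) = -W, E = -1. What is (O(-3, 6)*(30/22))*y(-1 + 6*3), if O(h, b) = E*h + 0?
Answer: -765/11 ≈ -69.545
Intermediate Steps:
O(h, b) = -h (O(h, b) = -h + 0 = -h)
(O(-3, 6)*(30/22))*y(-1 + 6*3) = ((-1*(-3))*(30/22))*(-(-1 + 6*3)) = (3*(30*(1/22)))*(-(-1 + 18)) = (3*(15/11))*(-1*17) = (45/11)*(-17) = -765/11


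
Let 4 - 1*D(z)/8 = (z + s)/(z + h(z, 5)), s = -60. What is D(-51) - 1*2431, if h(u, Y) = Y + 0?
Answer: -55621/23 ≈ -2418.3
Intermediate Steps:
h(u, Y) = Y
D(z) = 32 - 8*(-60 + z)/(5 + z) (D(z) = 32 - 8*(z - 60)/(z + 5) = 32 - 8*(-60 + z)/(5 + z))
D(-51) - 1*2431 = 8*(80 + 3*(-51))/(5 - 51) - 1*2431 = 8*(80 - 153)/(-46) - 2431 = 8*(-1/46)*(-73) - 2431 = 292/23 - 2431 = -55621/23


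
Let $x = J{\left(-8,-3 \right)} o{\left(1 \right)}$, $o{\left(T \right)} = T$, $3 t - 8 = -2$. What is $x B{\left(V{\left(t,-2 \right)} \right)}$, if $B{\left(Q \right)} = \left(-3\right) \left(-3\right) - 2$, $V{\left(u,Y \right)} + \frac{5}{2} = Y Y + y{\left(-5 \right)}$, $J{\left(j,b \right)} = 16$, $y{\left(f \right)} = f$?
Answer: $112$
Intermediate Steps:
$t = 2$ ($t = \frac{8}{3} + \frac{1}{3} \left(-2\right) = \frac{8}{3} - \frac{2}{3} = 2$)
$V{\left(u,Y \right)} = - \frac{15}{2} + Y^{2}$ ($V{\left(u,Y \right)} = - \frac{5}{2} + \left(Y Y - 5\right) = - \frac{5}{2} + \left(Y^{2} - 5\right) = - \frac{5}{2} + \left(-5 + Y^{2}\right) = - \frac{15}{2} + Y^{2}$)
$B{\left(Q \right)} = 7$ ($B{\left(Q \right)} = 9 - 2 = 7$)
$x = 16$ ($x = 16 \cdot 1 = 16$)
$x B{\left(V{\left(t,-2 \right)} \right)} = 16 \cdot 7 = 112$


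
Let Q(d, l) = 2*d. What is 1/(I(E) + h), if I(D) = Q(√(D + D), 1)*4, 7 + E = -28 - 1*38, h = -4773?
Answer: -4773/22790873 - 8*I*√146/22790873 ≈ -0.00020943 - 4.2414e-6*I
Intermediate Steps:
E = -73 (E = -7 + (-28 - 1*38) = -7 + (-28 - 38) = -7 - 66 = -73)
I(D) = 8*√2*√D (I(D) = (2*√(D + D))*4 = (2*√(2*D))*4 = (2*(√2*√D))*4 = (2*√2*√D)*4 = 8*√2*√D)
1/(I(E) + h) = 1/(8*√2*√(-73) - 4773) = 1/(8*√2*(I*√73) - 4773) = 1/(8*I*√146 - 4773) = 1/(-4773 + 8*I*√146)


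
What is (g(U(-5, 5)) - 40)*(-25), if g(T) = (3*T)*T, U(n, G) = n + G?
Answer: 1000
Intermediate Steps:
U(n, G) = G + n
g(T) = 3*T²
(g(U(-5, 5)) - 40)*(-25) = (3*(5 - 5)² - 40)*(-25) = (3*0² - 40)*(-25) = (3*0 - 40)*(-25) = (0 - 40)*(-25) = -40*(-25) = 1000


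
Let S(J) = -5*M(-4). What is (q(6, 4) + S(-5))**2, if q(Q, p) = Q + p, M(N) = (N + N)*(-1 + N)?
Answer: 36100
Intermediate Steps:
M(N) = 2*N*(-1 + N) (M(N) = (2*N)*(-1 + N) = 2*N*(-1 + N))
S(J) = -200 (S(J) = -10*(-4)*(-1 - 4) = -10*(-4)*(-5) = -5*40 = -200)
(q(6, 4) + S(-5))**2 = ((6 + 4) - 200)**2 = (10 - 200)**2 = (-190)**2 = 36100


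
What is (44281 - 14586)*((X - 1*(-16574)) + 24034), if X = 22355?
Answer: 1869686285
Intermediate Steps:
(44281 - 14586)*((X - 1*(-16574)) + 24034) = (44281 - 14586)*((22355 - 1*(-16574)) + 24034) = 29695*((22355 + 16574) + 24034) = 29695*(38929 + 24034) = 29695*62963 = 1869686285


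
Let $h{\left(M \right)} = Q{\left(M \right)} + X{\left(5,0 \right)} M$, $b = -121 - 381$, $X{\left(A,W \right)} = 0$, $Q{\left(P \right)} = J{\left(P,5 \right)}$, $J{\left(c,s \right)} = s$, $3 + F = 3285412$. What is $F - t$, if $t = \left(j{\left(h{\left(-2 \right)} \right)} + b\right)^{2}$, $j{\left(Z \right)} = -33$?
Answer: $2999184$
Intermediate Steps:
$F = 3285409$ ($F = -3 + 3285412 = 3285409$)
$Q{\left(P \right)} = 5$
$b = -502$ ($b = -121 - 381 = -502$)
$h{\left(M \right)} = 5$ ($h{\left(M \right)} = 5 + 0 M = 5 + 0 = 5$)
$t = 286225$ ($t = \left(-33 - 502\right)^{2} = \left(-535\right)^{2} = 286225$)
$F - t = 3285409 - 286225 = 2999184$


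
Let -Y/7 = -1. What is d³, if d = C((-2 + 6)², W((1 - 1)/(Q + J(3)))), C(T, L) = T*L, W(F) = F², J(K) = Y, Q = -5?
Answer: 0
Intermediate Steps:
Y = 7 (Y = -7*(-1) = 7)
J(K) = 7
C(T, L) = L*T
d = 0 (d = ((1 - 1)/(-5 + 7))²*(-2 + 6)² = (0/2)²*4² = (0*(½))²*16 = 0²*16 = 0*16 = 0)
d³ = 0³ = 0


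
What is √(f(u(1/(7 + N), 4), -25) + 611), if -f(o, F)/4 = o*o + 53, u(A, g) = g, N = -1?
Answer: √335 ≈ 18.303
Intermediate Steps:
f(o, F) = -212 - 4*o² (f(o, F) = -4*(o*o + 53) = -4*(o² + 53) = -4*(53 + o²) = -212 - 4*o²)
√(f(u(1/(7 + N), 4), -25) + 611) = √((-212 - 4*4²) + 611) = √((-212 - 4*16) + 611) = √((-212 - 64) + 611) = √(-276 + 611) = √335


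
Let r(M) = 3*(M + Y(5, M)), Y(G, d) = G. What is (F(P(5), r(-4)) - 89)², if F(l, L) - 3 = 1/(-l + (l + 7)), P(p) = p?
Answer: 361201/49 ≈ 7371.4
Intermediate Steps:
r(M) = 15 + 3*M (r(M) = 3*(M + 5) = 3*(5 + M) = 15 + 3*M)
F(l, L) = 22/7 (F(l, L) = 3 + 1/(-l + (l + 7)) = 3 + 1/(-l + (7 + l)) = 3 + 1/7 = 3 + ⅐ = 22/7)
(F(P(5), r(-4)) - 89)² = (22/7 - 89)² = (-601/7)² = 361201/49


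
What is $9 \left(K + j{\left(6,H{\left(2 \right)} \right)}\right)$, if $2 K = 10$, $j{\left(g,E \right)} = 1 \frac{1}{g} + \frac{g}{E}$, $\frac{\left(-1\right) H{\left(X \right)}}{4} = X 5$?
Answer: $\frac{903}{20} \approx 45.15$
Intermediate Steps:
$H{\left(X \right)} = - 20 X$ ($H{\left(X \right)} = - 4 X 5 = - 4 \cdot 5 X = - 20 X$)
$j{\left(g,E \right)} = \frac{1}{g} + \frac{g}{E}$
$K = 5$ ($K = \frac{1}{2} \cdot 10 = 5$)
$9 \left(K + j{\left(6,H{\left(2 \right)} \right)}\right) = 9 \left(5 + \left(\frac{1}{6} + \frac{6}{\left(-20\right) 2}\right)\right) = 9 \left(5 + \left(\frac{1}{6} + \frac{6}{-40}\right)\right) = 9 \left(5 + \left(\frac{1}{6} + 6 \left(- \frac{1}{40}\right)\right)\right) = 9 \left(5 + \left(\frac{1}{6} - \frac{3}{20}\right)\right) = 9 \left(5 + \frac{1}{60}\right) = 9 \cdot \frac{301}{60} = \frac{903}{20}$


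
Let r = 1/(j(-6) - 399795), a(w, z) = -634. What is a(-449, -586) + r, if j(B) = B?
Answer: -253473835/399801 ≈ -634.00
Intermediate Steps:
r = -1/399801 (r = 1/(-6 - 399795) = 1/(-399801) = -1/399801 ≈ -2.5012e-6)
a(-449, -586) + r = -634 - 1/399801 = -253473835/399801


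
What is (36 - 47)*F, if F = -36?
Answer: 396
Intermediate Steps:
(36 - 47)*F = (36 - 47)*(-36) = -11*(-36) = 396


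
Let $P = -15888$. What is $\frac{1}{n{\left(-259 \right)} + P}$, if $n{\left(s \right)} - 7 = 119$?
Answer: $- \frac{1}{15762} \approx -6.3444 \cdot 10^{-5}$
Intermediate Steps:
$n{\left(s \right)} = 126$ ($n{\left(s \right)} = 7 + 119 = 126$)
$\frac{1}{n{\left(-259 \right)} + P} = \frac{1}{126 - 15888} = \frac{1}{-15762} = - \frac{1}{15762}$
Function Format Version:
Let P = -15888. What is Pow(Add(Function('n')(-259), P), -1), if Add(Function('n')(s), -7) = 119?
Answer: Rational(-1, 15762) ≈ -6.3444e-5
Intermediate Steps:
Function('n')(s) = 126 (Function('n')(s) = Add(7, 119) = 126)
Pow(Add(Function('n')(-259), P), -1) = Pow(Add(126, -15888), -1) = Pow(-15762, -1) = Rational(-1, 15762)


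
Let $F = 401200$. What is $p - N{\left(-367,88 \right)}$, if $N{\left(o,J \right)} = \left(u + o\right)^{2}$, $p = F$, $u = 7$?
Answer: $271600$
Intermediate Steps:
$p = 401200$
$N{\left(o,J \right)} = \left(7 + o\right)^{2}$
$p - N{\left(-367,88 \right)} = 401200 - \left(7 - 367\right)^{2} = 401200 - \left(-360\right)^{2} = 401200 - 129600 = 271600$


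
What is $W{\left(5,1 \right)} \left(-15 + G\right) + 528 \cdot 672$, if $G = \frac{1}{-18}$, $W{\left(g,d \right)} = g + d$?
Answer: $\frac{1064177}{3} \approx 3.5473 \cdot 10^{5}$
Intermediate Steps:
$W{\left(g,d \right)} = d + g$
$G = - \frac{1}{18} \approx -0.055556$
$W{\left(5,1 \right)} \left(-15 + G\right) + 528 \cdot 672 = \left(1 + 5\right) \left(-15 - \frac{1}{18}\right) + 528 \cdot 672 = 6 \left(- \frac{271}{18}\right) + 354816 = - \frac{271}{3} + 354816 = \frac{1064177}{3}$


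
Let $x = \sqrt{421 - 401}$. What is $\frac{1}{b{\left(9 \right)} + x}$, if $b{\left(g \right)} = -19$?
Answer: $- \frac{19}{341} - \frac{2 \sqrt{5}}{341} \approx -0.068833$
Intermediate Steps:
$x = 2 \sqrt{5}$ ($x = \sqrt{20} = 2 \sqrt{5} \approx 4.4721$)
$\frac{1}{b{\left(9 \right)} + x} = \frac{1}{-19 + 2 \sqrt{5}}$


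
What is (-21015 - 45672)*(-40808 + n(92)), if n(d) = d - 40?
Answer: 2717895372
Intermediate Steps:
n(d) = -40 + d
(-21015 - 45672)*(-40808 + n(92)) = (-21015 - 45672)*(-40808 + (-40 + 92)) = -66687*(-40808 + 52) = -66687*(-40756) = 2717895372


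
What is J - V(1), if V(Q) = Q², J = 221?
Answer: 220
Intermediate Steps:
J - V(1) = 221 - 1*1² = 221 - 1*1 = 221 - 1 = 220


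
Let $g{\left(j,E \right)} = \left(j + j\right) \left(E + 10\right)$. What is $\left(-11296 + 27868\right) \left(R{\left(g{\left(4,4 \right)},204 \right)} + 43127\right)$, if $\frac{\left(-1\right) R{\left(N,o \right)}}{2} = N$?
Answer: $710988516$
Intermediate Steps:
$g{\left(j,E \right)} = 2 j \left(10 + E\right)$
$R{\left(N,o \right)} = - 2 N$
$\left(-11296 + 27868\right) \left(R{\left(g{\left(4,4 \right)},204 \right)} + 43127\right) = \left(-11296 + 27868\right) \left(- 2 \cdot 2 \cdot 4 \left(10 + 4\right) + 43127\right) = 16572 \left(- 2 \cdot 2 \cdot 4 \cdot 14 + 43127\right) = 16572 \left(\left(-2\right) 112 + 43127\right) = 16572 \left(-224 + 43127\right) = 16572 \cdot 42903 = 710988516$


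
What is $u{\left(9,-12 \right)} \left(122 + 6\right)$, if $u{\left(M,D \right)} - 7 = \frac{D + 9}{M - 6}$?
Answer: $768$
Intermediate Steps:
$u{\left(M,D \right)} = 7 + \frac{9 + D}{-6 + M}$ ($u{\left(M,D \right)} = 7 + \frac{D + 9}{M - 6} = 7 + \frac{9 + D}{-6 + M}$)
$u{\left(9,-12 \right)} \left(122 + 6\right) = \frac{-33 - 12 + 7 \cdot 9}{-6 + 9} \left(122 + 6\right) = \frac{-33 - 12 + 63}{3} \cdot 128 = \frac{1}{3} \cdot 18 \cdot 128 = 6 \cdot 128 = 768$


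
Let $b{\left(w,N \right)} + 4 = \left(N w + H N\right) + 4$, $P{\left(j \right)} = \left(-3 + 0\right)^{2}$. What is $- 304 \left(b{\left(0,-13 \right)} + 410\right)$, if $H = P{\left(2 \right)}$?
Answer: $-89072$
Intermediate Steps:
$P{\left(j \right)} = 9$ ($P{\left(j \right)} = \left(-3\right)^{2} = 9$)
$H = 9$
$b{\left(w,N \right)} = 9 N + N w$ ($b{\left(w,N \right)} = -4 + \left(\left(N w + 9 N\right) + 4\right) = -4 + \left(\left(9 N + N w\right) + 4\right) = -4 + \left(4 + 9 N + N w\right) = 9 N + N w$)
$- 304 \left(b{\left(0,-13 \right)} + 410\right) = - 304 \left(- 13 \left(9 + 0\right) + 410\right) = - 304 \left(\left(-13\right) 9 + 410\right) = - 304 \left(-117 + 410\right) = \left(-304\right) 293 = -89072$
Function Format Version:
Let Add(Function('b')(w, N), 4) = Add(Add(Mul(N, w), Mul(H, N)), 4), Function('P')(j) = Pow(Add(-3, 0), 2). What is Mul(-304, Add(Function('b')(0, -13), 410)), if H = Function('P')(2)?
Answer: -89072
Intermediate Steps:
Function('P')(j) = 9 (Function('P')(j) = Pow(-3, 2) = 9)
H = 9
Function('b')(w, N) = Add(Mul(9, N), Mul(N, w)) (Function('b')(w, N) = Add(-4, Add(Add(Mul(N, w), Mul(9, N)), 4)) = Add(-4, Add(Add(Mul(9, N), Mul(N, w)), 4)) = Add(-4, Add(4, Mul(9, N), Mul(N, w))) = Add(Mul(9, N), Mul(N, w)))
Mul(-304, Add(Function('b')(0, -13), 410)) = Mul(-304, Add(Mul(-13, Add(9, 0)), 410)) = Mul(-304, Add(Mul(-13, 9), 410)) = Mul(-304, Add(-117, 410)) = Mul(-304, 293) = -89072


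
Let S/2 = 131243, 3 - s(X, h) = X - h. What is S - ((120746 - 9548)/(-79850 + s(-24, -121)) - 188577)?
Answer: 6009981945/13324 ≈ 4.5106e+5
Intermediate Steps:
s(X, h) = 3 + h - X (s(X, h) = 3 - (X - h) = 3 + (h - X) = 3 + h - X)
S = 262486 (S = 2*131243 = 262486)
S - ((120746 - 9548)/(-79850 + s(-24, -121)) - 188577) = 262486 - ((120746 - 9548)/(-79850 + (3 - 121 - 1*(-24))) - 188577) = 262486 - (111198/(-79850 + (3 - 121 + 24)) - 188577) = 262486 - (111198/(-79850 - 94) - 188577) = 262486 - (111198/(-79944) - 188577) = 262486 - (111198*(-1/79944) - 188577) = 262486 - (-18533/13324 - 188577) = 262486 - 1*(-2512618481/13324) = 262486 + 2512618481/13324 = 6009981945/13324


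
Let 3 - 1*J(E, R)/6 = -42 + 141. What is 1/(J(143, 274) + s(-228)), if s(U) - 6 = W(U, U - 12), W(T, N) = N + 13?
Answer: -1/797 ≈ -0.0012547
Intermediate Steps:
J(E, R) = -576 (J(E, R) = 18 - 6*(-42 + 141) = 18 - 6*99 = 18 - 594 = -576)
W(T, N) = 13 + N
s(U) = 7 + U (s(U) = 6 + (13 + (U - 12)) = 6 + (13 + (-12 + U)) = 6 + (1 + U) = 7 + U)
1/(J(143, 274) + s(-228)) = 1/(-576 + (7 - 228)) = 1/(-576 - 221) = 1/(-797) = -1/797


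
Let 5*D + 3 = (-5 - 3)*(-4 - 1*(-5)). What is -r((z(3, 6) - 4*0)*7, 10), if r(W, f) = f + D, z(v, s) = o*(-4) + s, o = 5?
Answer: -39/5 ≈ -7.8000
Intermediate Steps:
z(v, s) = -20 + s (z(v, s) = 5*(-4) + s = -20 + s)
D = -11/5 (D = -⅗ + ((-5 - 3)*(-4 - 1*(-5)))/5 = -⅗ + (-8*(-4 + 5))/5 = -⅗ + (-8*1)/5 = -⅗ + (⅕)*(-8) = -⅗ - 8/5 = -11/5 ≈ -2.2000)
r(W, f) = -11/5 + f (r(W, f) = f - 11/5 = -11/5 + f)
-r((z(3, 6) - 4*0)*7, 10) = -(-11/5 + 10) = -1*39/5 = -39/5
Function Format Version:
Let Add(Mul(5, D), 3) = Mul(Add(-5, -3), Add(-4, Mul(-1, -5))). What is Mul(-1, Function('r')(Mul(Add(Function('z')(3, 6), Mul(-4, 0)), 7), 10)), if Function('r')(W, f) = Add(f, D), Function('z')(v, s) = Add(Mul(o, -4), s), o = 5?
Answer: Rational(-39, 5) ≈ -7.8000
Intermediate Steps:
Function('z')(v, s) = Add(-20, s) (Function('z')(v, s) = Add(Mul(5, -4), s) = Add(-20, s))
D = Rational(-11, 5) (D = Add(Rational(-3, 5), Mul(Rational(1, 5), Mul(Add(-5, -3), Add(-4, Mul(-1, -5))))) = Add(Rational(-3, 5), Mul(Rational(1, 5), Mul(-8, Add(-4, 5)))) = Add(Rational(-3, 5), Mul(Rational(1, 5), Mul(-8, 1))) = Add(Rational(-3, 5), Mul(Rational(1, 5), -8)) = Add(Rational(-3, 5), Rational(-8, 5)) = Rational(-11, 5) ≈ -2.2000)
Function('r')(W, f) = Add(Rational(-11, 5), f) (Function('r')(W, f) = Add(f, Rational(-11, 5)) = Add(Rational(-11, 5), f))
Mul(-1, Function('r')(Mul(Add(Function('z')(3, 6), Mul(-4, 0)), 7), 10)) = Mul(-1, Add(Rational(-11, 5), 10)) = Mul(-1, Rational(39, 5)) = Rational(-39, 5)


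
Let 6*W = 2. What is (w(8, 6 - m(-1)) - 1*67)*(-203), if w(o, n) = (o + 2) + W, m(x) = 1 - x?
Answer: 34510/3 ≈ 11503.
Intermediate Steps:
W = ⅓ (W = (⅙)*2 = ⅓ ≈ 0.33333)
w(o, n) = 7/3 + o (w(o, n) = (o + 2) + ⅓ = (2 + o) + ⅓ = 7/3 + o)
(w(8, 6 - m(-1)) - 1*67)*(-203) = ((7/3 + 8) - 1*67)*(-203) = (31/3 - 67)*(-203) = -170/3*(-203) = 34510/3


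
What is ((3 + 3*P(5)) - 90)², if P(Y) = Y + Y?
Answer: 3249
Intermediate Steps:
P(Y) = 2*Y
((3 + 3*P(5)) - 90)² = ((3 + 3*(2*5)) - 90)² = ((3 + 3*10) - 90)² = ((3 + 30) - 90)² = (33 - 90)² = (-57)² = 3249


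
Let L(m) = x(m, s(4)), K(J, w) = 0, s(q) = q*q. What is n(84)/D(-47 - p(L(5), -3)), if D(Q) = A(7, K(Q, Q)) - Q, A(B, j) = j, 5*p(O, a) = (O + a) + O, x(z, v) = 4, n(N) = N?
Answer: 7/4 ≈ 1.7500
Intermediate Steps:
s(q) = q²
L(m) = 4
p(O, a) = a/5 + 2*O/5 (p(O, a) = ((O + a) + O)/5 = (a + 2*O)/5 = a/5 + 2*O/5)
D(Q) = -Q (D(Q) = 0 - Q = -Q)
n(84)/D(-47 - p(L(5), -3)) = 84/((-(-47 - ((⅕)*(-3) + (⅖)*4)))) = 84/((-(-47 - (-⅗ + 8/5)))) = 84/((-(-47 - 1*1))) = 84/((-(-47 - 1))) = 84/((-1*(-48))) = 84/48 = 84*(1/48) = 7/4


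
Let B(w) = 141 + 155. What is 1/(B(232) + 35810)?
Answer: 1/36106 ≈ 2.7696e-5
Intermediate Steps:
B(w) = 296
1/(B(232) + 35810) = 1/(296 + 35810) = 1/36106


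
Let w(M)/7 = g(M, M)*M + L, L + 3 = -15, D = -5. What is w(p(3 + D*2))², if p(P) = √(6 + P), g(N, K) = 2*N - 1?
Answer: 19551 + 1960*I ≈ 19551.0 + 1960.0*I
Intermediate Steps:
L = -18 (L = -3 - 15 = -18)
g(N, K) = -1 + 2*N
w(M) = -126 + 7*M*(-1 + 2*M) (w(M) = 7*((-1 + 2*M)*M - 18) = 7*(M*(-1 + 2*M) - 18) = 7*(-18 + M*(-1 + 2*M)) = -126 + 7*M*(-1 + 2*M))
w(p(3 + D*2))² = (-126 + 7*√(6 + (3 - 5*2))*(-1 + 2*√(6 + (3 - 5*2))))² = (-126 + 7*√(6 + (3 - 10))*(-1 + 2*√(6 + (3 - 10))))² = (-126 + 7*√(6 - 7)*(-1 + 2*√(6 - 7)))² = (-126 + 7*√(-1)*(-1 + 2*√(-1)))² = (-126 + 7*I*(-1 + 2*I))²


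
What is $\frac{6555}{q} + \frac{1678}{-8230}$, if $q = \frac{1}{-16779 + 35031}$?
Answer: $\frac{492326253061}{4115} \approx 1.1964 \cdot 10^{8}$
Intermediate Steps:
$q = \frac{1}{18252} \approx 5.4789 \cdot 10^{-5}$
$\frac{6555}{q} + \frac{1678}{-8230} = 6555 \frac{1}{\frac{1}{18252}} + \frac{1678}{-8230} = 6555 \cdot 18252 + 1678 \left(- \frac{1}{8230}\right) = 119641860 - \frac{839}{4115} = \frac{492326253061}{4115}$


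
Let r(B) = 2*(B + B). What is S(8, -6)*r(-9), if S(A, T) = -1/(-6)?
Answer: -6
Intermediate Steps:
S(A, T) = ⅙ (S(A, T) = -1*(-⅙) = ⅙)
r(B) = 4*B (r(B) = 2*(2*B) = 4*B)
S(8, -6)*r(-9) = (4*(-9))/6 = (⅙)*(-36) = -6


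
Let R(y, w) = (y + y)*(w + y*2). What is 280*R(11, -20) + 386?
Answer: 12706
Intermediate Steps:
R(y, w) = 2*y*(w + 2*y) (R(y, w) = (2*y)*(w + 2*y) = 2*y*(w + 2*y))
280*R(11, -20) + 386 = 280*(2*11*(-20 + 2*11)) + 386 = 280*(2*11*(-20 + 22)) + 386 = 280*(2*11*2) + 386 = 280*44 + 386 = 12320 + 386 = 12706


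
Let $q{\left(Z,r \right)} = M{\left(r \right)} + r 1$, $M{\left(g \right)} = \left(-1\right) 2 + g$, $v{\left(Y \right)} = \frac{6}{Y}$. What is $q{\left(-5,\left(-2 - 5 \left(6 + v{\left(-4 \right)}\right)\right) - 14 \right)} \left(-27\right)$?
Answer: $2133$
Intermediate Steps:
$M{\left(g \right)} = -2 + g$
$q{\left(Z,r \right)} = -2 + 2 r$ ($q{\left(Z,r \right)} = \left(-2 + r\right) + r 1 = \left(-2 + r\right) + r = -2 + 2 r$)
$q{\left(-5,\left(-2 - 5 \left(6 + v{\left(-4 \right)}\right)\right) - 14 \right)} \left(-27\right) = \left(-2 + 2 \left(\left(-2 - 5 \left(6 + \frac{6}{-4}\right)\right) - 14\right)\right) \left(-27\right) = \left(-2 + 2 \left(\left(-2 - 5 \left(6 + 6 \left(- \frac{1}{4}\right)\right)\right) - 14\right)\right) \left(-27\right) = \left(-2 + 2 \left(\left(-2 - 5 \left(6 - \frac{3}{2}\right)\right) - 14\right)\right) \left(-27\right) = \left(-2 + 2 \left(\left(-2 - \frac{45}{2}\right) - 14\right)\right) \left(-27\right) = \left(-2 + 2 \left(- \frac{49}{2} - 14\right)\right) \left(-27\right) = \left(-2 + 2 \left(- \frac{77}{2}\right)\right) \left(-27\right) = \left(-2 - 77\right) \left(-27\right) = \left(-79\right) \left(-27\right) = 2133$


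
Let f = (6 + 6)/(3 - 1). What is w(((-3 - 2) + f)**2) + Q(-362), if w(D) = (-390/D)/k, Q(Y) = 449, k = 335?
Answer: 30005/67 ≈ 447.84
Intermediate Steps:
f = 6 (f = 12/2 = 12*(1/2) = 6)
w(D) = -78/(67*D) (w(D) = -390/D/335 = -390/D*(1/335) = -78/(67*D))
w(((-3 - 2) + f)**2) + Q(-362) = -78/(67*((-3 - 2) + 6)**2) + 449 = -78/(67*(-5 + 6)**2) + 449 = -78/(67*(1**2)) + 449 = -78/67/1 + 449 = -78/67*1 + 449 = -78/67 + 449 = 30005/67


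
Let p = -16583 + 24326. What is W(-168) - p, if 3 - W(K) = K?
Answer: -7572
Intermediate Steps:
W(K) = 3 - K
p = 7743
W(-168) - p = (3 - 1*(-168)) - 1*7743 = (3 + 168) - 7743 = 171 - 7743 = -7572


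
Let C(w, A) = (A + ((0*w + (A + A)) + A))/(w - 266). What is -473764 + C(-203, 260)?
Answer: -222196356/469 ≈ -4.7377e+5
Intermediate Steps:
C(w, A) = 4*A/(-266 + w) (C(w, A) = (A + ((0 + 2*A) + A))/(-266 + w) = (A + (2*A + A))/(-266 + w) = (A + 3*A)/(-266 + w) = (4*A)/(-266 + w) = 4*A/(-266 + w))
-473764 + C(-203, 260) = -473764 + 4*260/(-266 - 203) = -473764 + 4*260/(-469) = -473764 + 4*260*(-1/469) = -473764 - 1040/469 = -222196356/469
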